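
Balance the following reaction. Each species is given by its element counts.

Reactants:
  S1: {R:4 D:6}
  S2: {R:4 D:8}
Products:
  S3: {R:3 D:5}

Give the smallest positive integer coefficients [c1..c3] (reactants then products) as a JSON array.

Coefficients: [2, 1, 4]

R: 2·4+1·4 = 12 | 4·3 = 12
D: 2·6+1·8 = 20 | 4·5 = 20
gcd(2,1,4) = 1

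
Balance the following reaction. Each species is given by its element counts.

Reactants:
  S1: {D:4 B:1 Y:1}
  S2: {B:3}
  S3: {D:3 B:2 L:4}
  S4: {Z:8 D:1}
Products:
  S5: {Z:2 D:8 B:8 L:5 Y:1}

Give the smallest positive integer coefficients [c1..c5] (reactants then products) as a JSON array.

Coefficients: [4, 6, 5, 1, 4]

Z: 4·0+6·0+5·0+1·8 = 8 | 4·2 = 8
D: 4·4+6·0+5·3+1·1 = 32 | 4·8 = 32
B: 4·1+6·3+5·2+1·0 = 32 | 4·8 = 32
L: 4·0+6·0+5·4+1·0 = 20 | 4·5 = 20
Y: 4·1+6·0+5·0+1·0 = 4 | 4·1 = 4
gcd(4,6,5,1,4) = 1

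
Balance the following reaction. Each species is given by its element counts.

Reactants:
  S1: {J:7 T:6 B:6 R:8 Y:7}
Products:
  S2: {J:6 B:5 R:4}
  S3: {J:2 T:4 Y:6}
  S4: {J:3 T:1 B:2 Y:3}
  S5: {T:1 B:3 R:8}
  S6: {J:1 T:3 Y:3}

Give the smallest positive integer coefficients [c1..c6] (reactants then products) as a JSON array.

J: 6·7 = 42 | 4·6+3·2+2·3+4·0+6·1 = 42
T: 6·6 = 36 | 4·0+3·4+2·1+4·1+6·3 = 36
B: 6·6 = 36 | 4·5+3·0+2·2+4·3+6·0 = 36
R: 6·8 = 48 | 4·4+3·0+2·0+4·8+6·0 = 48
Y: 6·7 = 42 | 4·0+3·6+2·3+4·0+6·3 = 42
gcd(6,4,3,2,4,6) = 1

Coefficients: [6, 4, 3, 2, 4, 6]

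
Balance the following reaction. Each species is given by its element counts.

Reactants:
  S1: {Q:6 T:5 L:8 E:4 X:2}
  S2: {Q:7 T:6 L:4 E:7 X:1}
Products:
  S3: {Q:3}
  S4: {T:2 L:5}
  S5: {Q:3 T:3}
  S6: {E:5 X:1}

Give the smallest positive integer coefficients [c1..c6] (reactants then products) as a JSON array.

Coefficients: [1, 3, 4, 4, 5, 5]

Q: 1·6+3·7 = 27 | 4·3+4·0+5·3+5·0 = 27
T: 1·5+3·6 = 23 | 4·0+4·2+5·3+5·0 = 23
L: 1·8+3·4 = 20 | 4·0+4·5+5·0+5·0 = 20
E: 1·4+3·7 = 25 | 4·0+4·0+5·0+5·5 = 25
X: 1·2+3·1 = 5 | 4·0+4·0+5·0+5·1 = 5
gcd(1,3,4,4,5,5) = 1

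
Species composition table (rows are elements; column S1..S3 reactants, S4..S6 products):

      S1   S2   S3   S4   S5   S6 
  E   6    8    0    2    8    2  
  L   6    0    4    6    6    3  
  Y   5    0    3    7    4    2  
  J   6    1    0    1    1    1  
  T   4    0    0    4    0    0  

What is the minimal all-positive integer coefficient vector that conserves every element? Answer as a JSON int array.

E: 1·6+2·8+6·0 = 22 | 1·2+1·8+6·2 = 22
L: 1·6+2·0+6·4 = 30 | 1·6+1·6+6·3 = 30
Y: 1·5+2·0+6·3 = 23 | 1·7+1·4+6·2 = 23
J: 1·6+2·1+6·0 = 8 | 1·1+1·1+6·1 = 8
T: 1·4+2·0+6·0 = 4 | 1·4+1·0+6·0 = 4
gcd(1,2,6,1,1,6) = 1

Coefficients: [1, 2, 6, 1, 1, 6]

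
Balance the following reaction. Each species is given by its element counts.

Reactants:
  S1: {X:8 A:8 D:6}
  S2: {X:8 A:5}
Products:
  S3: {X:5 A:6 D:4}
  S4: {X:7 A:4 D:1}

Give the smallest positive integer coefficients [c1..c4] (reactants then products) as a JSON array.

X: 5·8+4·8 = 72 | 6·5+6·7 = 72
A: 5·8+4·5 = 60 | 6·6+6·4 = 60
D: 5·6+4·0 = 30 | 6·4+6·1 = 30
gcd(5,4,6,6) = 1

Coefficients: [5, 4, 6, 6]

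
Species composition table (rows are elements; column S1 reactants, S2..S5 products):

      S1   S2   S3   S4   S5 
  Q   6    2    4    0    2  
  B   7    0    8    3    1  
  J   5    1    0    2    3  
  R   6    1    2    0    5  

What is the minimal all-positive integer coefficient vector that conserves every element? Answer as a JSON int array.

Q: 4·6 = 24 | 5·2+2·4+3·0+3·2 = 24
B: 4·7 = 28 | 5·0+2·8+3·3+3·1 = 28
J: 4·5 = 20 | 5·1+2·0+3·2+3·3 = 20
R: 4·6 = 24 | 5·1+2·2+3·0+3·5 = 24
gcd(4,5,2,3,3) = 1

Coefficients: [4, 5, 2, 3, 3]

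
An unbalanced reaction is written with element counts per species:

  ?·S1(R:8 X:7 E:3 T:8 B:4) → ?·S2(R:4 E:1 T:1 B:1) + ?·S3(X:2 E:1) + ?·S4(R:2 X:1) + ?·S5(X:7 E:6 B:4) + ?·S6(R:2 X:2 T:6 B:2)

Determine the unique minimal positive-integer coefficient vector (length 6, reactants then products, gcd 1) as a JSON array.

R: 5·8 = 40 | 4·4+5·0+6·2+1·0+6·2 = 40
X: 5·7 = 35 | 4·0+5·2+6·1+1·7+6·2 = 35
E: 5·3 = 15 | 4·1+5·1+6·0+1·6+6·0 = 15
T: 5·8 = 40 | 4·1+5·0+6·0+1·0+6·6 = 40
B: 5·4 = 20 | 4·1+5·0+6·0+1·4+6·2 = 20
gcd(5,4,5,6,1,6) = 1

Coefficients: [5, 4, 5, 6, 1, 6]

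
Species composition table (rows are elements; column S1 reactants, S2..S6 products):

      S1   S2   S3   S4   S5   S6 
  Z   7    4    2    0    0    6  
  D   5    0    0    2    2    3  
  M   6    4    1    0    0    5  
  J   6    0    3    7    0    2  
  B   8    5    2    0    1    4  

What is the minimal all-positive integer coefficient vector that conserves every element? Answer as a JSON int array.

Coefficients: [4, 3, 2, 2, 5, 2]

Z: 4·7 = 28 | 3·4+2·2+2·0+5·0+2·6 = 28
D: 4·5 = 20 | 3·0+2·0+2·2+5·2+2·3 = 20
M: 4·6 = 24 | 3·4+2·1+2·0+5·0+2·5 = 24
J: 4·6 = 24 | 3·0+2·3+2·7+5·0+2·2 = 24
B: 4·8 = 32 | 3·5+2·2+2·0+5·1+2·4 = 32
gcd(4,3,2,2,5,2) = 1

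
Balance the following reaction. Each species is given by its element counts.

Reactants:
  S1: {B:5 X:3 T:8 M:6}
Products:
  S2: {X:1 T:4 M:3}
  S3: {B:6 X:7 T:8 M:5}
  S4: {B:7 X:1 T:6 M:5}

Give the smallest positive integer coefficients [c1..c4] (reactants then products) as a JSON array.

B: 4·5 = 20 | 3·0+1·6+2·7 = 20
X: 4·3 = 12 | 3·1+1·7+2·1 = 12
T: 4·8 = 32 | 3·4+1·8+2·6 = 32
M: 4·6 = 24 | 3·3+1·5+2·5 = 24
gcd(4,3,1,2) = 1

Coefficients: [4, 3, 1, 2]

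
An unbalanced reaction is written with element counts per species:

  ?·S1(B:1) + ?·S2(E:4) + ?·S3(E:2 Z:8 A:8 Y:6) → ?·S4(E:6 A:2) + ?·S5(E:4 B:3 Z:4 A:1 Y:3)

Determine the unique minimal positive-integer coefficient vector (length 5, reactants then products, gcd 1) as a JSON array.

E: 6·0+6·4+1·2 = 26 | 3·6+2·4 = 26
B: 6·1+6·0+1·0 = 6 | 3·0+2·3 = 6
Z: 6·0+6·0+1·8 = 8 | 3·0+2·4 = 8
A: 6·0+6·0+1·8 = 8 | 3·2+2·1 = 8
Y: 6·0+6·0+1·6 = 6 | 3·0+2·3 = 6
gcd(6,6,1,3,2) = 1

Coefficients: [6, 6, 1, 3, 2]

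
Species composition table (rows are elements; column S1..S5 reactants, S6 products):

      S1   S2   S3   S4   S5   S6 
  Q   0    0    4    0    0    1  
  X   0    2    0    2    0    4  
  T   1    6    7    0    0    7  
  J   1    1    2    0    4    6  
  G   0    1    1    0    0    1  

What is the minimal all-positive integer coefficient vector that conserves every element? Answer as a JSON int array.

Q: 3·0+3·0+1·4+5·0+4·0 = 4 | 4·1 = 4
X: 3·0+3·2+1·0+5·2+4·0 = 16 | 4·4 = 16
T: 3·1+3·6+1·7+5·0+4·0 = 28 | 4·7 = 28
J: 3·1+3·1+1·2+5·0+4·4 = 24 | 4·6 = 24
G: 3·0+3·1+1·1+5·0+4·0 = 4 | 4·1 = 4
gcd(3,3,1,5,4,4) = 1

Coefficients: [3, 3, 1, 5, 4, 4]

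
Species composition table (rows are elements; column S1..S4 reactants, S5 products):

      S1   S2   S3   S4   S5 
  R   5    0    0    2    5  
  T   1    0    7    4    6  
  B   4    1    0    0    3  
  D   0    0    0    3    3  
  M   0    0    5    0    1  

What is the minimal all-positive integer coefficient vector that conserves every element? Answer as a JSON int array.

R: 3·5+3·0+1·0+5·2 = 25 | 5·5 = 25
T: 3·1+3·0+1·7+5·4 = 30 | 5·6 = 30
B: 3·4+3·1+1·0+5·0 = 15 | 5·3 = 15
D: 3·0+3·0+1·0+5·3 = 15 | 5·3 = 15
M: 3·0+3·0+1·5+5·0 = 5 | 5·1 = 5
gcd(3,3,1,5,5) = 1

Coefficients: [3, 3, 1, 5, 5]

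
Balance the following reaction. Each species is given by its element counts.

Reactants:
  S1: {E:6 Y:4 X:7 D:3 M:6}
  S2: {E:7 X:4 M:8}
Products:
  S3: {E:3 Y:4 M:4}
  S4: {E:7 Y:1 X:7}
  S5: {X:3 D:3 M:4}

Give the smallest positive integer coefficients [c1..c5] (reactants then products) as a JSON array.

Coefficients: [6, 1, 5, 4, 6]

E: 6·6+1·7 = 43 | 5·3+4·7+6·0 = 43
Y: 6·4+1·0 = 24 | 5·4+4·1+6·0 = 24
X: 6·7+1·4 = 46 | 5·0+4·7+6·3 = 46
D: 6·3+1·0 = 18 | 5·0+4·0+6·3 = 18
M: 6·6+1·8 = 44 | 5·4+4·0+6·4 = 44
gcd(6,1,5,4,6) = 1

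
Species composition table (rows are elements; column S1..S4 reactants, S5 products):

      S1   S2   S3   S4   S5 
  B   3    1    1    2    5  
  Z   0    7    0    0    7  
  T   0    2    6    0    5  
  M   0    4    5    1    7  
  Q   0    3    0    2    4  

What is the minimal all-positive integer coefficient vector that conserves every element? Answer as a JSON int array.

Coefficients: [5, 6, 3, 3, 6]

B: 5·3+6·1+3·1+3·2 = 30 | 6·5 = 30
Z: 5·0+6·7+3·0+3·0 = 42 | 6·7 = 42
T: 5·0+6·2+3·6+3·0 = 30 | 6·5 = 30
M: 5·0+6·4+3·5+3·1 = 42 | 6·7 = 42
Q: 5·0+6·3+3·0+3·2 = 24 | 6·4 = 24
gcd(5,6,3,3,6) = 1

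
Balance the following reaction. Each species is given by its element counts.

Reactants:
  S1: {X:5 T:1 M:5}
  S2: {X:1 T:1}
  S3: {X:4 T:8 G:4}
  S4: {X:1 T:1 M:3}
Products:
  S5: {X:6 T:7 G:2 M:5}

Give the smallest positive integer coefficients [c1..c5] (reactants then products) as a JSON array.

Coefficients: [1, 6, 2, 5, 4]

X: 1·5+6·1+2·4+5·1 = 24 | 4·6 = 24
T: 1·1+6·1+2·8+5·1 = 28 | 4·7 = 28
G: 1·0+6·0+2·4+5·0 = 8 | 4·2 = 8
M: 1·5+6·0+2·0+5·3 = 20 | 4·5 = 20
gcd(1,6,2,5,4) = 1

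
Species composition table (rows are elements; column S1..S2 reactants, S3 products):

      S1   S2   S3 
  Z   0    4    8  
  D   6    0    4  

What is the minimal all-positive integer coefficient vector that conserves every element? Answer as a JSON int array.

Z: 2·0+6·4 = 24 | 3·8 = 24
D: 2·6+6·0 = 12 | 3·4 = 12
gcd(2,6,3) = 1

Coefficients: [2, 6, 3]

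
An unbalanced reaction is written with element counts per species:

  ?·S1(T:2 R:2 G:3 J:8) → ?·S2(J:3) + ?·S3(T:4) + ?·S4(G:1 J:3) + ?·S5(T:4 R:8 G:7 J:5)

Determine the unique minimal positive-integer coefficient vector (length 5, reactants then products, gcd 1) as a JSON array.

T: 4·2 = 8 | 4·0+1·4+5·0+1·4 = 8
R: 4·2 = 8 | 4·0+1·0+5·0+1·8 = 8
G: 4·3 = 12 | 4·0+1·0+5·1+1·7 = 12
J: 4·8 = 32 | 4·3+1·0+5·3+1·5 = 32
gcd(4,4,1,5,1) = 1

Coefficients: [4, 4, 1, 5, 1]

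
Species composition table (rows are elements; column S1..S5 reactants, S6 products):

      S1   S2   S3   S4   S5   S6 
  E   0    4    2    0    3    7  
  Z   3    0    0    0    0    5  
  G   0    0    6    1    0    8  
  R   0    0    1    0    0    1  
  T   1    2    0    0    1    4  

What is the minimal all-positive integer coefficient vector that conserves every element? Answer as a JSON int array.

E: 5·0+3·4+3·2+6·0+1·3 = 21 | 3·7 = 21
Z: 5·3+3·0+3·0+6·0+1·0 = 15 | 3·5 = 15
G: 5·0+3·0+3·6+6·1+1·0 = 24 | 3·8 = 24
R: 5·0+3·0+3·1+6·0+1·0 = 3 | 3·1 = 3
T: 5·1+3·2+3·0+6·0+1·1 = 12 | 3·4 = 12
gcd(5,3,3,6,1,3) = 1

Coefficients: [5, 3, 3, 6, 1, 3]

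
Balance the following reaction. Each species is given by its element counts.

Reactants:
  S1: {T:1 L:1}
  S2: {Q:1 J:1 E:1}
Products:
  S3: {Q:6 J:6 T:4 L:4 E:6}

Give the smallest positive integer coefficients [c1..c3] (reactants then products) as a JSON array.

Coefficients: [4, 6, 1]

Q: 4·0+6·1 = 6 | 1·6 = 6
J: 4·0+6·1 = 6 | 1·6 = 6
T: 4·1+6·0 = 4 | 1·4 = 4
L: 4·1+6·0 = 4 | 1·4 = 4
E: 4·0+6·1 = 6 | 1·6 = 6
gcd(4,6,1) = 1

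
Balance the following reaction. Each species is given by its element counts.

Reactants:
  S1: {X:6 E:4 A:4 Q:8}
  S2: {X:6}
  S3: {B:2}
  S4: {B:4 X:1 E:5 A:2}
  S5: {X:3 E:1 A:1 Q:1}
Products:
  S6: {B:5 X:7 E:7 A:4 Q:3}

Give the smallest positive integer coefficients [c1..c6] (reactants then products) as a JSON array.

B: 1·0+1·0+2·2+4·4+4·0 = 20 | 4·5 = 20
X: 1·6+1·6+2·0+4·1+4·3 = 28 | 4·7 = 28
E: 1·4+1·0+2·0+4·5+4·1 = 28 | 4·7 = 28
A: 1·4+1·0+2·0+4·2+4·1 = 16 | 4·4 = 16
Q: 1·8+1·0+2·0+4·0+4·1 = 12 | 4·3 = 12
gcd(1,1,2,4,4,4) = 1

Coefficients: [1, 1, 2, 4, 4, 4]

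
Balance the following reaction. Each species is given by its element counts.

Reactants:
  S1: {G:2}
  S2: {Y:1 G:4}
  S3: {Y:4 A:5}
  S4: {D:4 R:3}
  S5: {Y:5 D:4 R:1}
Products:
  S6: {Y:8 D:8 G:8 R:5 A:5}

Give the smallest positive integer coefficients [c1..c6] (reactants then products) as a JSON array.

Y: 2·0+3·1+2·4+3·0+1·5 = 16 | 2·8 = 16
D: 2·0+3·0+2·0+3·4+1·4 = 16 | 2·8 = 16
G: 2·2+3·4+2·0+3·0+1·0 = 16 | 2·8 = 16
R: 2·0+3·0+2·0+3·3+1·1 = 10 | 2·5 = 10
A: 2·0+3·0+2·5+3·0+1·0 = 10 | 2·5 = 10
gcd(2,3,2,3,1,2) = 1

Coefficients: [2, 3, 2, 3, 1, 2]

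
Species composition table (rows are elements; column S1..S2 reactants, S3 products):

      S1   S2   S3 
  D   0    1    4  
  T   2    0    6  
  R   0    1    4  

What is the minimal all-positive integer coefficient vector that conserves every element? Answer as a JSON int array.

D: 3·0+4·1 = 4 | 1·4 = 4
T: 3·2+4·0 = 6 | 1·6 = 6
R: 3·0+4·1 = 4 | 1·4 = 4
gcd(3,4,1) = 1

Coefficients: [3, 4, 1]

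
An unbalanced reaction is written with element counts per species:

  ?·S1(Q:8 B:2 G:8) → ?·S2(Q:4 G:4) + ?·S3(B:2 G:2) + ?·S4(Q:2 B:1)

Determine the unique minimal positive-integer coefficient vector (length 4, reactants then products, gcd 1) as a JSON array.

Coefficients: [3, 5, 2, 2]

Q: 3·8 = 24 | 5·4+2·0+2·2 = 24
B: 3·2 = 6 | 5·0+2·2+2·1 = 6
G: 3·8 = 24 | 5·4+2·2+2·0 = 24
gcd(3,5,2,2) = 1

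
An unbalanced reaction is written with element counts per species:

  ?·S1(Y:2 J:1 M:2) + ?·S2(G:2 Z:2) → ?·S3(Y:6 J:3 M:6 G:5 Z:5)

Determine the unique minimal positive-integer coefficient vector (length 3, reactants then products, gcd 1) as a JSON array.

Y: 6·2+5·0 = 12 | 2·6 = 12
J: 6·1+5·0 = 6 | 2·3 = 6
M: 6·2+5·0 = 12 | 2·6 = 12
G: 6·0+5·2 = 10 | 2·5 = 10
Z: 6·0+5·2 = 10 | 2·5 = 10
gcd(6,5,2) = 1

Coefficients: [6, 5, 2]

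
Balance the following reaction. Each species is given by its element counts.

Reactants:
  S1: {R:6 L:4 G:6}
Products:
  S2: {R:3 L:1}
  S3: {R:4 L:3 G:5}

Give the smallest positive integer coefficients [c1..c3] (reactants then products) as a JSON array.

R: 5·6 = 30 | 2·3+6·4 = 30
L: 5·4 = 20 | 2·1+6·3 = 20
G: 5·6 = 30 | 2·0+6·5 = 30
gcd(5,2,6) = 1

Coefficients: [5, 2, 6]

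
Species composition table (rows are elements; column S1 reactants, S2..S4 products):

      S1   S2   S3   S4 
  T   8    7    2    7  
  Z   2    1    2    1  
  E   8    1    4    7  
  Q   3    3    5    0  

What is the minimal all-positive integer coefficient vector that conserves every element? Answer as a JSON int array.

Coefficients: [6, 1, 3, 5]

T: 6·8 = 48 | 1·7+3·2+5·7 = 48
Z: 6·2 = 12 | 1·1+3·2+5·1 = 12
E: 6·8 = 48 | 1·1+3·4+5·7 = 48
Q: 6·3 = 18 | 1·3+3·5+5·0 = 18
gcd(6,1,3,5) = 1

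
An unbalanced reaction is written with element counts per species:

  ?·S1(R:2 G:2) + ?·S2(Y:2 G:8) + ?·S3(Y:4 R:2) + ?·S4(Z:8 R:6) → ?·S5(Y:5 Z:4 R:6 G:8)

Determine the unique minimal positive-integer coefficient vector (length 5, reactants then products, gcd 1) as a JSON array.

Y: 4·0+5·2+5·4+3·0 = 30 | 6·5 = 30
Z: 4·0+5·0+5·0+3·8 = 24 | 6·4 = 24
R: 4·2+5·0+5·2+3·6 = 36 | 6·6 = 36
G: 4·2+5·8+5·0+3·0 = 48 | 6·8 = 48
gcd(4,5,5,3,6) = 1

Coefficients: [4, 5, 5, 3, 6]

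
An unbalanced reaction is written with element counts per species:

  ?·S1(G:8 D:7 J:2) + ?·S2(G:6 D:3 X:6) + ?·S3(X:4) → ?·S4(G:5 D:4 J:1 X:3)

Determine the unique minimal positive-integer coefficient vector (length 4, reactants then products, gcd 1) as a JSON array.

G: 3·8+1·6+3·0 = 30 | 6·5 = 30
D: 3·7+1·3+3·0 = 24 | 6·4 = 24
J: 3·2+1·0+3·0 = 6 | 6·1 = 6
X: 3·0+1·6+3·4 = 18 | 6·3 = 18
gcd(3,1,3,6) = 1

Coefficients: [3, 1, 3, 6]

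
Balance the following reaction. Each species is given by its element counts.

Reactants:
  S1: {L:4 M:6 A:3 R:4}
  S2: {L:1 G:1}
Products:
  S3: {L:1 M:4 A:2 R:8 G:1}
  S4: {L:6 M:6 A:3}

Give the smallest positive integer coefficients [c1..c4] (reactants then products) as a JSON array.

L: 6·4+3·1 = 27 | 3·1+4·6 = 27
M: 6·6+3·0 = 36 | 3·4+4·6 = 36
A: 6·3+3·0 = 18 | 3·2+4·3 = 18
R: 6·4+3·0 = 24 | 3·8+4·0 = 24
G: 6·0+3·1 = 3 | 3·1+4·0 = 3
gcd(6,3,3,4) = 1

Coefficients: [6, 3, 3, 4]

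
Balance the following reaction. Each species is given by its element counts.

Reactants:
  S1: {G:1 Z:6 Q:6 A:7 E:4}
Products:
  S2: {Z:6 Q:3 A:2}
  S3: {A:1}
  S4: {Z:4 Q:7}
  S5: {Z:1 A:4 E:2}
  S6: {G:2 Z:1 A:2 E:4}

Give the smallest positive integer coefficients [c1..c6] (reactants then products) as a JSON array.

Coefficients: [4, 1, 6, 3, 4, 2]

G: 4·1 = 4 | 1·0+6·0+3·0+4·0+2·2 = 4
Z: 4·6 = 24 | 1·6+6·0+3·4+4·1+2·1 = 24
Q: 4·6 = 24 | 1·3+6·0+3·7+4·0+2·0 = 24
A: 4·7 = 28 | 1·2+6·1+3·0+4·4+2·2 = 28
E: 4·4 = 16 | 1·0+6·0+3·0+4·2+2·4 = 16
gcd(4,1,6,3,4,2) = 1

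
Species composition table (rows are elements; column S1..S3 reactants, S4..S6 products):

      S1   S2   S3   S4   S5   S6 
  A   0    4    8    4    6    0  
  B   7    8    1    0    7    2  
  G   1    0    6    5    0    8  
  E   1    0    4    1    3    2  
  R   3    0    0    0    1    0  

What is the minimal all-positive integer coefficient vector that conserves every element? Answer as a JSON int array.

A: 2·0+3·4+6·8 = 60 | 6·4+6·6+1·0 = 60
B: 2·7+3·8+6·1 = 44 | 6·0+6·7+1·2 = 44
G: 2·1+3·0+6·6 = 38 | 6·5+6·0+1·8 = 38
E: 2·1+3·0+6·4 = 26 | 6·1+6·3+1·2 = 26
R: 2·3+3·0+6·0 = 6 | 6·0+6·1+1·0 = 6
gcd(2,3,6,6,6,1) = 1

Coefficients: [2, 3, 6, 6, 6, 1]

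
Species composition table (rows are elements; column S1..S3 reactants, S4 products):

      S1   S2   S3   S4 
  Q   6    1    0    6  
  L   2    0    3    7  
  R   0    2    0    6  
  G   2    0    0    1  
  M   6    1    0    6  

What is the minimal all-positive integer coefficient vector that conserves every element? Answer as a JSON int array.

Q: 1·6+6·1+4·0 = 12 | 2·6 = 12
L: 1·2+6·0+4·3 = 14 | 2·7 = 14
R: 1·0+6·2+4·0 = 12 | 2·6 = 12
G: 1·2+6·0+4·0 = 2 | 2·1 = 2
M: 1·6+6·1+4·0 = 12 | 2·6 = 12
gcd(1,6,4,2) = 1

Coefficients: [1, 6, 4, 2]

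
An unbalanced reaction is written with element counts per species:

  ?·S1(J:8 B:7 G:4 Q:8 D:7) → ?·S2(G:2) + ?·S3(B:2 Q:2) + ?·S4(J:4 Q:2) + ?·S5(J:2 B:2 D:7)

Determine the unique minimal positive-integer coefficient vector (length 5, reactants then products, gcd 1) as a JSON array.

J: 2·8 = 16 | 4·0+5·0+3·4+2·2 = 16
B: 2·7 = 14 | 4·0+5·2+3·0+2·2 = 14
G: 2·4 = 8 | 4·2+5·0+3·0+2·0 = 8
Q: 2·8 = 16 | 4·0+5·2+3·2+2·0 = 16
D: 2·7 = 14 | 4·0+5·0+3·0+2·7 = 14
gcd(2,4,5,3,2) = 1

Coefficients: [2, 4, 5, 3, 2]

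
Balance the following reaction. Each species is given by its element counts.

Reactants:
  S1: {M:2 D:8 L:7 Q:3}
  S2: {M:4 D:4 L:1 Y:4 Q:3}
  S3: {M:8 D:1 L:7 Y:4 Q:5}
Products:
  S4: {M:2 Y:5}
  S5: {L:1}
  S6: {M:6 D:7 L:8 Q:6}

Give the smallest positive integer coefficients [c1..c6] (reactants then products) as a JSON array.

Coefficients: [3, 2, 3, 4, 4, 5]

M: 3·2+2·4+3·8 = 38 | 4·2+4·0+5·6 = 38
D: 3·8+2·4+3·1 = 35 | 4·0+4·0+5·7 = 35
L: 3·7+2·1+3·7 = 44 | 4·0+4·1+5·8 = 44
Y: 3·0+2·4+3·4 = 20 | 4·5+4·0+5·0 = 20
Q: 3·3+2·3+3·5 = 30 | 4·0+4·0+5·6 = 30
gcd(3,2,3,4,4,5) = 1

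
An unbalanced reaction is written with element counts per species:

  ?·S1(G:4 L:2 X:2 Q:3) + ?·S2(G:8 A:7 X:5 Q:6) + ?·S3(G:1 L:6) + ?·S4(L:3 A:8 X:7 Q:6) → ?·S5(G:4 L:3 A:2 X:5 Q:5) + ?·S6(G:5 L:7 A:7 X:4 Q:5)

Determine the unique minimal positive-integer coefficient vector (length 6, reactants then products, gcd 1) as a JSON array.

Coefficients: [5, 2, 4, 3, 5, 4]

G: 5·4+2·8+4·1+3·0 = 40 | 5·4+4·5 = 40
L: 5·2+2·0+4·6+3·3 = 43 | 5·3+4·7 = 43
A: 5·0+2·7+4·0+3·8 = 38 | 5·2+4·7 = 38
X: 5·2+2·5+4·0+3·7 = 41 | 5·5+4·4 = 41
Q: 5·3+2·6+4·0+3·6 = 45 | 5·5+4·5 = 45
gcd(5,2,4,3,5,4) = 1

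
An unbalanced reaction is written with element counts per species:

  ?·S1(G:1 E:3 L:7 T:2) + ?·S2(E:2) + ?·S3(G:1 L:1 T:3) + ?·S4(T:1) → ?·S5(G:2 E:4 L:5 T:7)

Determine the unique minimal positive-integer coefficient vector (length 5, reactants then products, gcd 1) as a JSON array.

Coefficients: [2, 5, 6, 6, 4]

G: 2·1+5·0+6·1+6·0 = 8 | 4·2 = 8
E: 2·3+5·2+6·0+6·0 = 16 | 4·4 = 16
L: 2·7+5·0+6·1+6·0 = 20 | 4·5 = 20
T: 2·2+5·0+6·3+6·1 = 28 | 4·7 = 28
gcd(2,5,6,6,4) = 1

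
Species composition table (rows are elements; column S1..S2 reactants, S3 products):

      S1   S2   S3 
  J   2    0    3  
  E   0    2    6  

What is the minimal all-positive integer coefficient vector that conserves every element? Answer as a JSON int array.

J: 3·2+6·0 = 6 | 2·3 = 6
E: 3·0+6·2 = 12 | 2·6 = 12
gcd(3,6,2) = 1

Coefficients: [3, 6, 2]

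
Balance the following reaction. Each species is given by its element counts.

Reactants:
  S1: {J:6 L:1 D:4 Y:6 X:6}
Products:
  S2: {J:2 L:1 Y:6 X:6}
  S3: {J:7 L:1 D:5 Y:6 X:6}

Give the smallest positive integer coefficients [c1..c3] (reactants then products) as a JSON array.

Coefficients: [5, 1, 4]

J: 5·6 = 30 | 1·2+4·7 = 30
L: 5·1 = 5 | 1·1+4·1 = 5
D: 5·4 = 20 | 1·0+4·5 = 20
Y: 5·6 = 30 | 1·6+4·6 = 30
X: 5·6 = 30 | 1·6+4·6 = 30
gcd(5,1,4) = 1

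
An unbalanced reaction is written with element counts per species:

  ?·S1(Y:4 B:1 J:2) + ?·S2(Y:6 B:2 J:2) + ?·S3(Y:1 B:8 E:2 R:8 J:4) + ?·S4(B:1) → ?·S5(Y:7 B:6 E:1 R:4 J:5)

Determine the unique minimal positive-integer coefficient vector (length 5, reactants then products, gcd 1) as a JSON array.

Coefficients: [5, 1, 2, 1, 4]

Y: 5·4+1·6+2·1+1·0 = 28 | 4·7 = 28
B: 5·1+1·2+2·8+1·1 = 24 | 4·6 = 24
E: 5·0+1·0+2·2+1·0 = 4 | 4·1 = 4
R: 5·0+1·0+2·8+1·0 = 16 | 4·4 = 16
J: 5·2+1·2+2·4+1·0 = 20 | 4·5 = 20
gcd(5,1,2,1,4) = 1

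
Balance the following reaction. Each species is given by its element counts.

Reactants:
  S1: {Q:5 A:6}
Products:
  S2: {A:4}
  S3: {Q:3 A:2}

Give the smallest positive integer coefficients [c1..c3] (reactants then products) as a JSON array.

Coefficients: [3, 2, 5]

Q: 3·5 = 15 | 2·0+5·3 = 15
A: 3·6 = 18 | 2·4+5·2 = 18
gcd(3,2,5) = 1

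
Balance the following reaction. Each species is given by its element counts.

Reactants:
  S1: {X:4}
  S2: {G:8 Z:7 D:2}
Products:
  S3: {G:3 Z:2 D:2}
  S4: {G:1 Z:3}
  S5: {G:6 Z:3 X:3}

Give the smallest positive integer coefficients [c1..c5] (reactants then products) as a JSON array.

G: 3·0+6·8 = 48 | 6·3+6·1+4·6 = 48
Z: 3·0+6·7 = 42 | 6·2+6·3+4·3 = 42
D: 3·0+6·2 = 12 | 6·2+6·0+4·0 = 12
X: 3·4+6·0 = 12 | 6·0+6·0+4·3 = 12
gcd(3,6,6,6,4) = 1

Coefficients: [3, 6, 6, 6, 4]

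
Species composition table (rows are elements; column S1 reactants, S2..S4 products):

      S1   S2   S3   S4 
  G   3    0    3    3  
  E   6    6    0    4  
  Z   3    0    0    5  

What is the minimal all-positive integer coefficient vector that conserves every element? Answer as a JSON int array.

G: 5·3 = 15 | 3·0+2·3+3·3 = 15
E: 5·6 = 30 | 3·6+2·0+3·4 = 30
Z: 5·3 = 15 | 3·0+2·0+3·5 = 15
gcd(5,3,2,3) = 1

Coefficients: [5, 3, 2, 3]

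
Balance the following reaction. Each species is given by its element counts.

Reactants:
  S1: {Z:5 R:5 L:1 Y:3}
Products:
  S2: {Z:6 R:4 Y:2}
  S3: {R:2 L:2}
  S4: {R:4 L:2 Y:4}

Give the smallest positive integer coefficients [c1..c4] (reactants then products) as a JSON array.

Z: 6·5 = 30 | 5·6+1·0+2·0 = 30
R: 6·5 = 30 | 5·4+1·2+2·4 = 30
L: 6·1 = 6 | 5·0+1·2+2·2 = 6
Y: 6·3 = 18 | 5·2+1·0+2·4 = 18
gcd(6,5,1,2) = 1

Coefficients: [6, 5, 1, 2]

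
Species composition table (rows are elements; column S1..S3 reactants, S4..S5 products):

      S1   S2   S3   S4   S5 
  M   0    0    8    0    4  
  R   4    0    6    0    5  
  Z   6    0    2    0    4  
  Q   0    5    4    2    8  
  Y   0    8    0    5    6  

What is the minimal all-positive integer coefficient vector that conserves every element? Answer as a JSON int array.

Coefficients: [1, 4, 1, 4, 2]

M: 1·0+4·0+1·8 = 8 | 4·0+2·4 = 8
R: 1·4+4·0+1·6 = 10 | 4·0+2·5 = 10
Z: 1·6+4·0+1·2 = 8 | 4·0+2·4 = 8
Q: 1·0+4·5+1·4 = 24 | 4·2+2·8 = 24
Y: 1·0+4·8+1·0 = 32 | 4·5+2·6 = 32
gcd(1,4,1,4,2) = 1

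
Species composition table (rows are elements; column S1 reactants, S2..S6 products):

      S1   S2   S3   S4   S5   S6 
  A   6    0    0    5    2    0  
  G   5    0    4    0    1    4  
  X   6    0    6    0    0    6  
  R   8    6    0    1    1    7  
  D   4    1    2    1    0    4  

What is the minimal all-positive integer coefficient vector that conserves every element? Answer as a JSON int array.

Coefficients: [5, 4, 4, 4, 5, 1]

A: 5·6 = 30 | 4·0+4·0+4·5+5·2+1·0 = 30
G: 5·5 = 25 | 4·0+4·4+4·0+5·1+1·4 = 25
X: 5·6 = 30 | 4·0+4·6+4·0+5·0+1·6 = 30
R: 5·8 = 40 | 4·6+4·0+4·1+5·1+1·7 = 40
D: 5·4 = 20 | 4·1+4·2+4·1+5·0+1·4 = 20
gcd(5,4,4,4,5,1) = 1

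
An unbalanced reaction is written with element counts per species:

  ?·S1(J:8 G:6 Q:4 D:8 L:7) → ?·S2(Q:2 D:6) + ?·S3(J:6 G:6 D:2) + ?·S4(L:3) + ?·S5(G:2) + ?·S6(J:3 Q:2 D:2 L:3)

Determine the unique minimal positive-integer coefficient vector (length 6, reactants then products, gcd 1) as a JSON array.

Coefficients: [3, 2, 2, 3, 3, 4]

J: 3·8 = 24 | 2·0+2·6+3·0+3·0+4·3 = 24
G: 3·6 = 18 | 2·0+2·6+3·0+3·2+4·0 = 18
Q: 3·4 = 12 | 2·2+2·0+3·0+3·0+4·2 = 12
D: 3·8 = 24 | 2·6+2·2+3·0+3·0+4·2 = 24
L: 3·7 = 21 | 2·0+2·0+3·3+3·0+4·3 = 21
gcd(3,2,2,3,3,4) = 1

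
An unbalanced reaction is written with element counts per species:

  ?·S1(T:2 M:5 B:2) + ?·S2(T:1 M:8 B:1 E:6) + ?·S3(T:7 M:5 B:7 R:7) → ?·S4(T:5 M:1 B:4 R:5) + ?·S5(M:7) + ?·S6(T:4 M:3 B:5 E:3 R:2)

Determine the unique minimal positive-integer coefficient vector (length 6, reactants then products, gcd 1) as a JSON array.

T: 3·2+2·1+4·7 = 36 | 4·5+5·0+4·4 = 36
M: 3·5+2·8+4·5 = 51 | 4·1+5·7+4·3 = 51
B: 3·2+2·1+4·7 = 36 | 4·4+5·0+4·5 = 36
E: 3·0+2·6+4·0 = 12 | 4·0+5·0+4·3 = 12
R: 3·0+2·0+4·7 = 28 | 4·5+5·0+4·2 = 28
gcd(3,2,4,4,5,4) = 1

Coefficients: [3, 2, 4, 4, 5, 4]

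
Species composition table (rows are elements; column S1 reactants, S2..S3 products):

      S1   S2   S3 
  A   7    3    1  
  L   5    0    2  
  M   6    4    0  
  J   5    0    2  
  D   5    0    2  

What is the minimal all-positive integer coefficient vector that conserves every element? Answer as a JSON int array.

Coefficients: [2, 3, 5]

A: 2·7 = 14 | 3·3+5·1 = 14
L: 2·5 = 10 | 3·0+5·2 = 10
M: 2·6 = 12 | 3·4+5·0 = 12
J: 2·5 = 10 | 3·0+5·2 = 10
D: 2·5 = 10 | 3·0+5·2 = 10
gcd(2,3,5) = 1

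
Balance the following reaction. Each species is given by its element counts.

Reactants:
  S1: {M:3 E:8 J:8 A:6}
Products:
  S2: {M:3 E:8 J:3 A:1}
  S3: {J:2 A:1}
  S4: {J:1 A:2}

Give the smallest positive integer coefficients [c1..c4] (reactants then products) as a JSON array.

Coefficients: [3, 3, 5, 5]

M: 3·3 = 9 | 3·3+5·0+5·0 = 9
E: 3·8 = 24 | 3·8+5·0+5·0 = 24
J: 3·8 = 24 | 3·3+5·2+5·1 = 24
A: 3·6 = 18 | 3·1+5·1+5·2 = 18
gcd(3,3,5,5) = 1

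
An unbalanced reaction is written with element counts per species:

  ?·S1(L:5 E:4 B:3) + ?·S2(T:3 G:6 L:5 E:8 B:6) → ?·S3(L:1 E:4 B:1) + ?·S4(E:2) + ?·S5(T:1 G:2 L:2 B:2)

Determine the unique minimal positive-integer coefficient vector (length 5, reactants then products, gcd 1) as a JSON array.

Coefficients: [1, 2, 3, 4, 6]

T: 1·0+2·3 = 6 | 3·0+4·0+6·1 = 6
G: 1·0+2·6 = 12 | 3·0+4·0+6·2 = 12
L: 1·5+2·5 = 15 | 3·1+4·0+6·2 = 15
E: 1·4+2·8 = 20 | 3·4+4·2+6·0 = 20
B: 1·3+2·6 = 15 | 3·1+4·0+6·2 = 15
gcd(1,2,3,4,6) = 1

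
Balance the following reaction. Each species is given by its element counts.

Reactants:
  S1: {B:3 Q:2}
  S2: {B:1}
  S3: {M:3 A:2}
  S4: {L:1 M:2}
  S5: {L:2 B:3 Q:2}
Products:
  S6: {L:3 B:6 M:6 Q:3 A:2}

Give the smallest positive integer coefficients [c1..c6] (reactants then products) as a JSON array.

L: 3·0+6·0+4·0+6·1+3·2 = 12 | 4·3 = 12
B: 3·3+6·1+4·0+6·0+3·3 = 24 | 4·6 = 24
M: 3·0+6·0+4·3+6·2+3·0 = 24 | 4·6 = 24
Q: 3·2+6·0+4·0+6·0+3·2 = 12 | 4·3 = 12
A: 3·0+6·0+4·2+6·0+3·0 = 8 | 4·2 = 8
gcd(3,6,4,6,3,4) = 1

Coefficients: [3, 6, 4, 6, 3, 4]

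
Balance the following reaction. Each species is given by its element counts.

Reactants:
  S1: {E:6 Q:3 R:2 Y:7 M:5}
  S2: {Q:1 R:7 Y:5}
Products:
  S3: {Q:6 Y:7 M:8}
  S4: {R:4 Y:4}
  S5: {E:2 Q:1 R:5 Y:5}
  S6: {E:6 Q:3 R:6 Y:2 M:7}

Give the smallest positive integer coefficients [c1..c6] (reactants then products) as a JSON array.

Coefficients: [3, 6, 1, 3, 6, 1]

E: 3·6+6·0 = 18 | 1·0+3·0+6·2+1·6 = 18
Q: 3·3+6·1 = 15 | 1·6+3·0+6·1+1·3 = 15
R: 3·2+6·7 = 48 | 1·0+3·4+6·5+1·6 = 48
Y: 3·7+6·5 = 51 | 1·7+3·4+6·5+1·2 = 51
M: 3·5+6·0 = 15 | 1·8+3·0+6·0+1·7 = 15
gcd(3,6,1,3,6,1) = 1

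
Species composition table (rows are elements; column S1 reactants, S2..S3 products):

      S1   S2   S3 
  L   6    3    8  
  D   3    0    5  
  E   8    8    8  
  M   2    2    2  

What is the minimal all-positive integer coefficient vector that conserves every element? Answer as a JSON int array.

L: 5·6 = 30 | 2·3+3·8 = 30
D: 5·3 = 15 | 2·0+3·5 = 15
E: 5·8 = 40 | 2·8+3·8 = 40
M: 5·2 = 10 | 2·2+3·2 = 10
gcd(5,2,3) = 1

Coefficients: [5, 2, 3]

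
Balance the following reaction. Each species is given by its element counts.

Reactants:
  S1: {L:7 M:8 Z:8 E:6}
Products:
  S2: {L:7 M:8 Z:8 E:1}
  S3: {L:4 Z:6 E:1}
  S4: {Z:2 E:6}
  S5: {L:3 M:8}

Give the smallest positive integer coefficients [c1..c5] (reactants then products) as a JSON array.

L: 6·7 = 42 | 1·7+5·4+5·0+5·3 = 42
M: 6·8 = 48 | 1·8+5·0+5·0+5·8 = 48
Z: 6·8 = 48 | 1·8+5·6+5·2+5·0 = 48
E: 6·6 = 36 | 1·1+5·1+5·6+5·0 = 36
gcd(6,1,5,5,5) = 1

Coefficients: [6, 1, 5, 5, 5]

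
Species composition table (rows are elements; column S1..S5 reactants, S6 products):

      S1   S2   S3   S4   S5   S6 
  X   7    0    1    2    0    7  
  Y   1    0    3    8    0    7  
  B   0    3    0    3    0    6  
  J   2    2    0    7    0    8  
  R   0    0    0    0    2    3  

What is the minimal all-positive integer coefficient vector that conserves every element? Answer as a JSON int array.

Coefficients: [3, 6, 3, 2, 6, 4]

X: 3·7+6·0+3·1+2·2+6·0 = 28 | 4·7 = 28
Y: 3·1+6·0+3·3+2·8+6·0 = 28 | 4·7 = 28
B: 3·0+6·3+3·0+2·3+6·0 = 24 | 4·6 = 24
J: 3·2+6·2+3·0+2·7+6·0 = 32 | 4·8 = 32
R: 3·0+6·0+3·0+2·0+6·2 = 12 | 4·3 = 12
gcd(3,6,3,2,6,4) = 1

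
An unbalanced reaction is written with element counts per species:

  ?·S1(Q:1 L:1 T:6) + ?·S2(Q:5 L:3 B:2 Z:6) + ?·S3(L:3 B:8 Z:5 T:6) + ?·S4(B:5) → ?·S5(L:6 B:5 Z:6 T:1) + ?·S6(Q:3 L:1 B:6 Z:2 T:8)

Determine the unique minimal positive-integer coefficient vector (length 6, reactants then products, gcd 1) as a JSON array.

Coefficients: [5, 2, 2, 4, 2, 5]

Q: 5·1+2·5+2·0+4·0 = 15 | 2·0+5·3 = 15
L: 5·1+2·3+2·3+4·0 = 17 | 2·6+5·1 = 17
B: 5·0+2·2+2·8+4·5 = 40 | 2·5+5·6 = 40
Z: 5·0+2·6+2·5+4·0 = 22 | 2·6+5·2 = 22
T: 5·6+2·0+2·6+4·0 = 42 | 2·1+5·8 = 42
gcd(5,2,2,4,2,5) = 1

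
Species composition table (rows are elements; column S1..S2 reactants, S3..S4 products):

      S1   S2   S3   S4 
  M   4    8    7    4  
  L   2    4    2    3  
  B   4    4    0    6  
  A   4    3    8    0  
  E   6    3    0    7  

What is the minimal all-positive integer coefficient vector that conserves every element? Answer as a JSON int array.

Coefficients: [5, 4, 4, 6]

M: 5·4+4·8 = 52 | 4·7+6·4 = 52
L: 5·2+4·4 = 26 | 4·2+6·3 = 26
B: 5·4+4·4 = 36 | 4·0+6·6 = 36
A: 5·4+4·3 = 32 | 4·8+6·0 = 32
E: 5·6+4·3 = 42 | 4·0+6·7 = 42
gcd(5,4,4,6) = 1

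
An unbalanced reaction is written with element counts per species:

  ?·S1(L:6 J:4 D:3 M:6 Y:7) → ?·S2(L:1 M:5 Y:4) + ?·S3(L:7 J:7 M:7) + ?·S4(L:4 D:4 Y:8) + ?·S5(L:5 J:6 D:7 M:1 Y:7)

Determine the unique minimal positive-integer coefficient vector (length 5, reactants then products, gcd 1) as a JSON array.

L: 5·6 = 30 | 3·1+2·7+2·4+1·5 = 30
J: 5·4 = 20 | 3·0+2·7+2·0+1·6 = 20
D: 5·3 = 15 | 3·0+2·0+2·4+1·7 = 15
M: 5·6 = 30 | 3·5+2·7+2·0+1·1 = 30
Y: 5·7 = 35 | 3·4+2·0+2·8+1·7 = 35
gcd(5,3,2,2,1) = 1

Coefficients: [5, 3, 2, 2, 1]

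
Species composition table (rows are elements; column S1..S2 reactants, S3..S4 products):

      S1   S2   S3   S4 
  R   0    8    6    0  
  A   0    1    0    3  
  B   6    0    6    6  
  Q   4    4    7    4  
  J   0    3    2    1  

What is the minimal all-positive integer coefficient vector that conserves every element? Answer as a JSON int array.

R: 5·0+3·8 = 24 | 4·6+1·0 = 24
A: 5·0+3·1 = 3 | 4·0+1·3 = 3
B: 5·6+3·0 = 30 | 4·6+1·6 = 30
Q: 5·4+3·4 = 32 | 4·7+1·4 = 32
J: 5·0+3·3 = 9 | 4·2+1·1 = 9
gcd(5,3,4,1) = 1

Coefficients: [5, 3, 4, 1]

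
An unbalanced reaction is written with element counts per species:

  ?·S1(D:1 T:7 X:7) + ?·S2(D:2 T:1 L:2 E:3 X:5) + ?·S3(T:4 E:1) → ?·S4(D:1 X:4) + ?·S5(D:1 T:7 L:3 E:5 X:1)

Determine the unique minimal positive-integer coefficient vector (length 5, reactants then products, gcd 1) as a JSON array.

Coefficients: [1, 3, 1, 5, 2]

D: 1·1+3·2+1·0 = 7 | 5·1+2·1 = 7
T: 1·7+3·1+1·4 = 14 | 5·0+2·7 = 14
L: 1·0+3·2+1·0 = 6 | 5·0+2·3 = 6
E: 1·0+3·3+1·1 = 10 | 5·0+2·5 = 10
X: 1·7+3·5+1·0 = 22 | 5·4+2·1 = 22
gcd(1,3,1,5,2) = 1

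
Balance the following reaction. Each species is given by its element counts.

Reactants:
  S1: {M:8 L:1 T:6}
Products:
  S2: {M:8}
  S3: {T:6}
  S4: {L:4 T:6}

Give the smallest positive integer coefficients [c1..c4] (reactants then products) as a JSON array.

Coefficients: [4, 4, 3, 1]

M: 4·8 = 32 | 4·8+3·0+1·0 = 32
L: 4·1 = 4 | 4·0+3·0+1·4 = 4
T: 4·6 = 24 | 4·0+3·6+1·6 = 24
gcd(4,4,3,1) = 1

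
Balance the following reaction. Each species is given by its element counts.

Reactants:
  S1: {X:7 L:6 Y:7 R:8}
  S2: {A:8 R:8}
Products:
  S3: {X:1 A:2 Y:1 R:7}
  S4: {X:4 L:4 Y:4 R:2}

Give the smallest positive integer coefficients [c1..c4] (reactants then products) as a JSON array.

Coefficients: [4, 1, 4, 6]

X: 4·7+1·0 = 28 | 4·1+6·4 = 28
A: 4·0+1·8 = 8 | 4·2+6·0 = 8
L: 4·6+1·0 = 24 | 4·0+6·4 = 24
Y: 4·7+1·0 = 28 | 4·1+6·4 = 28
R: 4·8+1·8 = 40 | 4·7+6·2 = 40
gcd(4,1,4,6) = 1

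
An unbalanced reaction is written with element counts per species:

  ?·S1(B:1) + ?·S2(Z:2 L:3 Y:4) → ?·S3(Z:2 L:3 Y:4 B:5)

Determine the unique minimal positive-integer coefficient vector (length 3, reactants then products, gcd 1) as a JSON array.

Coefficients: [5, 1, 1]

Z: 5·0+1·2 = 2 | 1·2 = 2
L: 5·0+1·3 = 3 | 1·3 = 3
Y: 5·0+1·4 = 4 | 1·4 = 4
B: 5·1+1·0 = 5 | 1·5 = 5
gcd(5,1,1) = 1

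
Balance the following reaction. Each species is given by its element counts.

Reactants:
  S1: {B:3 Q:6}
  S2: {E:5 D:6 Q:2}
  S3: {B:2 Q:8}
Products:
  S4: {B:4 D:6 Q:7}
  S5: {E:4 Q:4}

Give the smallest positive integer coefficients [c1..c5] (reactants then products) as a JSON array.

Coefficients: [4, 4, 2, 4, 5]

B: 4·3+4·0+2·2 = 16 | 4·4+5·0 = 16
E: 4·0+4·5+2·0 = 20 | 4·0+5·4 = 20
D: 4·0+4·6+2·0 = 24 | 4·6+5·0 = 24
Q: 4·6+4·2+2·8 = 48 | 4·7+5·4 = 48
gcd(4,4,2,4,5) = 1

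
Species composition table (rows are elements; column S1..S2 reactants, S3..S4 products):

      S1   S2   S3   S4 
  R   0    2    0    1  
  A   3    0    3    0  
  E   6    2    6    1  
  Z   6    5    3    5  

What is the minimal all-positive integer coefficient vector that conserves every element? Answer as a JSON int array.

R: 5·0+3·2 = 6 | 5·0+6·1 = 6
A: 5·3+3·0 = 15 | 5·3+6·0 = 15
E: 5·6+3·2 = 36 | 5·6+6·1 = 36
Z: 5·6+3·5 = 45 | 5·3+6·5 = 45
gcd(5,3,5,6) = 1

Coefficients: [5, 3, 5, 6]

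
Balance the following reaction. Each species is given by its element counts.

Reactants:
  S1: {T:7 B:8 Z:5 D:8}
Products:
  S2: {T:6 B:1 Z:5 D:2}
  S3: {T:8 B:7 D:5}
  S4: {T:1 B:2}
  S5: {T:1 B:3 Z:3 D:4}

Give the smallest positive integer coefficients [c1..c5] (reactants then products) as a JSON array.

Coefficients: [4, 1, 2, 1, 5]

T: 4·7 = 28 | 1·6+2·8+1·1+5·1 = 28
B: 4·8 = 32 | 1·1+2·7+1·2+5·3 = 32
Z: 4·5 = 20 | 1·5+2·0+1·0+5·3 = 20
D: 4·8 = 32 | 1·2+2·5+1·0+5·4 = 32
gcd(4,1,2,1,5) = 1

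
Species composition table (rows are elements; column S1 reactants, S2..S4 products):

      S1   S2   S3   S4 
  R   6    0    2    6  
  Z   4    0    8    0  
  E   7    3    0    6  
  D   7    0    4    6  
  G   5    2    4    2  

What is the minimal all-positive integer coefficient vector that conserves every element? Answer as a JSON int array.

Coefficients: [6, 4, 3, 5]

R: 6·6 = 36 | 4·0+3·2+5·6 = 36
Z: 6·4 = 24 | 4·0+3·8+5·0 = 24
E: 6·7 = 42 | 4·3+3·0+5·6 = 42
D: 6·7 = 42 | 4·0+3·4+5·6 = 42
G: 6·5 = 30 | 4·2+3·4+5·2 = 30
gcd(6,4,3,5) = 1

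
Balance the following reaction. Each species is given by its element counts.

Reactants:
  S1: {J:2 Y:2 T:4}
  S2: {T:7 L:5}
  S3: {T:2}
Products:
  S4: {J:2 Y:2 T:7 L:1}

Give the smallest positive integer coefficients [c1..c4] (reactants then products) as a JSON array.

Coefficients: [5, 1, 4, 5]

J: 5·2+1·0+4·0 = 10 | 5·2 = 10
Y: 5·2+1·0+4·0 = 10 | 5·2 = 10
T: 5·4+1·7+4·2 = 35 | 5·7 = 35
L: 5·0+1·5+4·0 = 5 | 5·1 = 5
gcd(5,1,4,5) = 1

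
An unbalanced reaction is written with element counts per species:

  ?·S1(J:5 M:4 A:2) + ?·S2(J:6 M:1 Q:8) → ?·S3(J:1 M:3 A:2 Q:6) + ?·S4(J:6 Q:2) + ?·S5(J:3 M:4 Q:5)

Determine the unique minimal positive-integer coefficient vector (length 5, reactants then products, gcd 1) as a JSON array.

Coefficients: [3, 5, 3, 6, 2]

J: 3·5+5·6 = 45 | 3·1+6·6+2·3 = 45
M: 3·4+5·1 = 17 | 3·3+6·0+2·4 = 17
A: 3·2+5·0 = 6 | 3·2+6·0+2·0 = 6
Q: 3·0+5·8 = 40 | 3·6+6·2+2·5 = 40
gcd(3,5,3,6,2) = 1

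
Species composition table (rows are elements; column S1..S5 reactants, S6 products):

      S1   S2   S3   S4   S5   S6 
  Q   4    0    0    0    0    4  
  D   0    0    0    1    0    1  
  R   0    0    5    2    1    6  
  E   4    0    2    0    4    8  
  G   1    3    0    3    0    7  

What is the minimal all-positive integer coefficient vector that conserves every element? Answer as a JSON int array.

Coefficients: [3, 3, 2, 3, 2, 3]

Q: 3·4+3·0+2·0+3·0+2·0 = 12 | 3·4 = 12
D: 3·0+3·0+2·0+3·1+2·0 = 3 | 3·1 = 3
R: 3·0+3·0+2·5+3·2+2·1 = 18 | 3·6 = 18
E: 3·4+3·0+2·2+3·0+2·4 = 24 | 3·8 = 24
G: 3·1+3·3+2·0+3·3+2·0 = 21 | 3·7 = 21
gcd(3,3,2,3,2,3) = 1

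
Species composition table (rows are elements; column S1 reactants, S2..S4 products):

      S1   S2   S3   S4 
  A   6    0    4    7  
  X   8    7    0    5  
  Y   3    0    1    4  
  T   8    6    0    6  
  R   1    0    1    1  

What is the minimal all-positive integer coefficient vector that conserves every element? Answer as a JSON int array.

Coefficients: [3, 2, 1, 2]

A: 3·6 = 18 | 2·0+1·4+2·7 = 18
X: 3·8 = 24 | 2·7+1·0+2·5 = 24
Y: 3·3 = 9 | 2·0+1·1+2·4 = 9
T: 3·8 = 24 | 2·6+1·0+2·6 = 24
R: 3·1 = 3 | 2·0+1·1+2·1 = 3
gcd(3,2,1,2) = 1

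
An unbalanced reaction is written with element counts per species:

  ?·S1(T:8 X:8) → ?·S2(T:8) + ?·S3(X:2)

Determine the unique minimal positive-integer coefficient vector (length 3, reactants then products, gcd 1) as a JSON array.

Coefficients: [1, 1, 4]

T: 1·8 = 8 | 1·8+4·0 = 8
X: 1·8 = 8 | 1·0+4·2 = 8
gcd(1,1,4) = 1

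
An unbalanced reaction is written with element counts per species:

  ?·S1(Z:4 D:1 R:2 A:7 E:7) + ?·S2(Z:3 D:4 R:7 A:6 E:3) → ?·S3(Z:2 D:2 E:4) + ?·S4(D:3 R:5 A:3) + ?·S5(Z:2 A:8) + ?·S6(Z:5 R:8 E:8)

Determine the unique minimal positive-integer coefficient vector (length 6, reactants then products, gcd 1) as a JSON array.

Z: 1·4+3·3 = 13 | 2·2+3·0+2·2+1·5 = 13
D: 1·1+3·4 = 13 | 2·2+3·3+2·0+1·0 = 13
R: 1·2+3·7 = 23 | 2·0+3·5+2·0+1·8 = 23
A: 1·7+3·6 = 25 | 2·0+3·3+2·8+1·0 = 25
E: 1·7+3·3 = 16 | 2·4+3·0+2·0+1·8 = 16
gcd(1,3,2,3,2,1) = 1

Coefficients: [1, 3, 2, 3, 2, 1]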